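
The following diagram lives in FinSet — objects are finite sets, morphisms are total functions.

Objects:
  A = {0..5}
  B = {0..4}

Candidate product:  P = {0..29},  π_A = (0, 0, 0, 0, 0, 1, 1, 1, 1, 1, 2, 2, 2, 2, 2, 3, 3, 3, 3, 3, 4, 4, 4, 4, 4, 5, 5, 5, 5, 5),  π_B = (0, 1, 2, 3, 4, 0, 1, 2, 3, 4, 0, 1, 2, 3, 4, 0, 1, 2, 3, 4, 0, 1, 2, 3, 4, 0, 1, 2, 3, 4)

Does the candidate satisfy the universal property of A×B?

Answer: VALID PRODUCT

Derivation:
|A|·|B| = 6·5 = 30;  |P| = 30
Check the pairing map k ↦ (π_A(k), π_B(k)):
  0 : (0,0)
  1 : (0,1)
  2 : (0,2)
  3 : (0,3)
  4 : (0,4)
  5 : (1,0)
  6 : (1,1)
  7 : (1,2)
  8 : (1,3)
  9 : (1,4)
  10 : (2,0)
  11 : (2,1)
  12 : (2,2)
  13 : (2,3)
  14 : (2,4)
  15 : (3,0)
  16 : (3,1)
  17 : (3,2)
  18 : (3,3)
  19 : (3,4)
  20 : (4,0)
  21 : (4,1)
  22 : (4,2)
  23 : (4,3)
  24 : (4,4)
  25 : (5,0)
  26 : (5,1)
  27 : (5,2)
  28 : (5,3)
  29 : (5,4)
distinct pairs in image: 30 / 30 needed
  → bijection onto A×B; projections well-typed.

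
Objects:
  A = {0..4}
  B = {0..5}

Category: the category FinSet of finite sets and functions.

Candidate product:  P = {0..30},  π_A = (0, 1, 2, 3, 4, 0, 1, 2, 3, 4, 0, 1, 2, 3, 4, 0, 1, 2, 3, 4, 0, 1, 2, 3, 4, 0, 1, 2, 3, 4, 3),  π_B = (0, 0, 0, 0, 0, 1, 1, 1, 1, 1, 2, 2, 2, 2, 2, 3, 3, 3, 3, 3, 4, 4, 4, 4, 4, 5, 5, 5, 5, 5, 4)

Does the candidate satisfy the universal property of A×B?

Answer: NOT A VALID PRODUCT — |P|=31 ≠ |A|·|B|=30

Work:
|A|·|B| = 5·6 = 30;  |P| = 31
  → cardinalities differ; no bijection possible.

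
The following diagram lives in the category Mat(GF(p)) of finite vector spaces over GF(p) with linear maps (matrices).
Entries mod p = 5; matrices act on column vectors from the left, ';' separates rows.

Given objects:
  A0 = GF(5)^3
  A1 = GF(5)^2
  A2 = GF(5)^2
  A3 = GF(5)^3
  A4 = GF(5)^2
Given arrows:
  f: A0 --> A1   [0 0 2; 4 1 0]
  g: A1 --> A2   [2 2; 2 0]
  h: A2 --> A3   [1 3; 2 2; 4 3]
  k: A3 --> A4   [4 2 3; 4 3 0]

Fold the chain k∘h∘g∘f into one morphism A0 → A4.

Answer: [0 0 0; 0 0 2]

Derivation:
  e0=(1,0,0) f-->(0,4) g-->(3,0) h-->(3,1,2) k-->(0,0)
  e1=(0,1,0) f-->(0,1) g-->(2,0) h-->(2,4,3) k-->(0,0)
  e2=(0,0,1) f-->(2,0) g-->(4,4) h-->(1,1,3) k-->(0,2)
⟦path⟧: [0 0 0; 0 0 2]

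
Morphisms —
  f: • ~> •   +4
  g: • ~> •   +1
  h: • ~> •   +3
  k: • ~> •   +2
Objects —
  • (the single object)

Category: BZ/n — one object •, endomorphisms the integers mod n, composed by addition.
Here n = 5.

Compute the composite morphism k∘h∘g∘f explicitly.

Answer: +0

Work:
  0 +4≡4 +1≡0 +3≡3 +2≡0  (mod 5)
result: +0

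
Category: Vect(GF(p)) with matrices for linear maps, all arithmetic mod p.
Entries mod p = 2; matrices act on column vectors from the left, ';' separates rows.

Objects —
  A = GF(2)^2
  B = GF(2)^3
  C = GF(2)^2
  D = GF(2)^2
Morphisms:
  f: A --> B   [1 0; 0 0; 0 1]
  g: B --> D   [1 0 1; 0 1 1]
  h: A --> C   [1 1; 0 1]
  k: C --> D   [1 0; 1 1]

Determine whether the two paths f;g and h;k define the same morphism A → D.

Along f;g (path 1):
  e0=(1,0) f-->(1,0,0) g-->(1,0)
  e1=(0,1) f-->(0,0,1) g-->(1,1)
  result₁ = [1 1; 0 1]
Along h;k (path 2):
  e0=(1,0) h-->(1,0) k-->(1,1)
  e1=(0,1) h-->(1,1) k-->(1,0)
  result₂ = [1 1; 1 0]
Equal? NO — does not commute

Answer: DOES NOT COMMUTE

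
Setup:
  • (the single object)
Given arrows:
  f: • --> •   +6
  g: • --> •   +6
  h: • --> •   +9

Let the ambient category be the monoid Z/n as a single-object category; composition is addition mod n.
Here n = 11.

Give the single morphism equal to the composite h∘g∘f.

Answer: +10

Derivation:
  0 +6≡6 +6≡1 +9≡10  (mod 11)
result: +10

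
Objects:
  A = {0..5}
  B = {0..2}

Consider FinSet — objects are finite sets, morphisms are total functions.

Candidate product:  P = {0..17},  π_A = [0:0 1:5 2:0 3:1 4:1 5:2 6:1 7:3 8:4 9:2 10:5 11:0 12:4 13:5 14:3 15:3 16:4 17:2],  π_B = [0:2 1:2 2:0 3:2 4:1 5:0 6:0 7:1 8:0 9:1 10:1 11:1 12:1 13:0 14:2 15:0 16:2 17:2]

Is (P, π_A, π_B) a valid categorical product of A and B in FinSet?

Answer: VALID PRODUCT

Derivation:
|A|·|B| = 6·3 = 18;  |P| = 18
Check the pairing map k ↦ (π_A(k), π_B(k)):
  0 : (0,2)
  1 : (5,2)
  2 : (0,0)
  3 : (1,2)
  4 : (1,1)
  5 : (2,0)
  6 : (1,0)
  7 : (3,1)
  8 : (4,0)
  9 : (2,1)
  10 : (5,1)
  11 : (0,1)
  12 : (4,1)
  13 : (5,0)
  14 : (3,2)
  15 : (3,0)
  16 : (4,2)
  17 : (2,2)
distinct pairs in image: 18 / 18 needed
  → bijection onto A×B; projections well-typed.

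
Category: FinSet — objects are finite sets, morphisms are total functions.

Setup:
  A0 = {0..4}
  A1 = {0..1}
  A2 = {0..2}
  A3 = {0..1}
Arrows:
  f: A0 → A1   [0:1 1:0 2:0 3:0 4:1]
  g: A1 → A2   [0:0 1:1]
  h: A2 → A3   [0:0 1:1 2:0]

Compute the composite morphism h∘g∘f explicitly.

Answer: [0:1 1:0 2:0 3:0 4:1]

Work:
  0 f→1 g→1 h→1
  1 f→0 g→0 h→0
  2 f→0 g→0 h→0
  3 f→0 g→0 h→0
  4 f→1 g→1 h→1
composite: [0:1 1:0 2:0 3:0 4:1]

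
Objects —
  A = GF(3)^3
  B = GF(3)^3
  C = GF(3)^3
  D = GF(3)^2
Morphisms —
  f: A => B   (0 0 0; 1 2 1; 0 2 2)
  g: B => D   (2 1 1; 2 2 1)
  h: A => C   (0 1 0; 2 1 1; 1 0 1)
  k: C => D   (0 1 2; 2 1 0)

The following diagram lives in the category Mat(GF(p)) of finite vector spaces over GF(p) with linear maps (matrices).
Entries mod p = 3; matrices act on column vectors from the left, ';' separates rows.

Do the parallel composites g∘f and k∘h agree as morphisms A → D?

Answer: COMMUTES

Trace:
Along f;g (path 1):
  e0=⟨1,0,0⟩ f=>⟨0,1,0⟩ g=>⟨1,2⟩
  e1=⟨0,1,0⟩ f=>⟨0,2,2⟩ g=>⟨1,0⟩
  e2=⟨0,0,1⟩ f=>⟨0,1,2⟩ g=>⟨0,1⟩
  composite₁ = (1 1 0; 2 0 1)
Along h;k (path 2):
  e0=⟨1,0,0⟩ h=>⟨0,2,1⟩ k=>⟨1,2⟩
  e1=⟨0,1,0⟩ h=>⟨1,1,0⟩ k=>⟨1,0⟩
  e2=⟨0,0,1⟩ h=>⟨0,1,1⟩ k=>⟨0,1⟩
  composite₂ = (1 1 0; 2 0 1)
Equal? equal; square commutes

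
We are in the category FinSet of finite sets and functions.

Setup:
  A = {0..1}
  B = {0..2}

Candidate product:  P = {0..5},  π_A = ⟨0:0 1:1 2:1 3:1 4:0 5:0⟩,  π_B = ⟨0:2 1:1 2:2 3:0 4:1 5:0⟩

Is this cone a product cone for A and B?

|A|·|B| = 2·3 = 6;  |P| = 6
Check the pairing map k ↦ (π_A(k), π_B(k)):
  0 : (0,2)
  1 : (1,1)
  2 : (1,2)
  3 : (1,0)
  4 : (0,1)
  5 : (0,0)
distinct pairs in image: 6 / 6 needed
  → bijection onto A×B; projections well-typed.

Answer: VALID PRODUCT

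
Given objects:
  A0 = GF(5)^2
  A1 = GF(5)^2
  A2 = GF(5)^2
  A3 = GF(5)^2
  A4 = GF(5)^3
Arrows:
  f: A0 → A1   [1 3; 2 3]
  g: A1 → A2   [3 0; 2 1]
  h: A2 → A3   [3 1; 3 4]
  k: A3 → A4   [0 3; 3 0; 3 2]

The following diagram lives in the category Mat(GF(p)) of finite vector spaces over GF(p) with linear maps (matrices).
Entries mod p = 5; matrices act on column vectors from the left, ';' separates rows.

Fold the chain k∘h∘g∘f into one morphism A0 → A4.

  e0=⟨1,0⟩ f→⟨1,2⟩ g→⟨3,4⟩ h→⟨3,0⟩ k→⟨0,4,4⟩
  e1=⟨0,1⟩ f→⟨3,3⟩ g→⟨4,4⟩ h→⟨1,3⟩ k→⟨4,3,4⟩
⟦path⟧: [0 4; 4 3; 4 4]

Answer: [0 4; 4 3; 4 4]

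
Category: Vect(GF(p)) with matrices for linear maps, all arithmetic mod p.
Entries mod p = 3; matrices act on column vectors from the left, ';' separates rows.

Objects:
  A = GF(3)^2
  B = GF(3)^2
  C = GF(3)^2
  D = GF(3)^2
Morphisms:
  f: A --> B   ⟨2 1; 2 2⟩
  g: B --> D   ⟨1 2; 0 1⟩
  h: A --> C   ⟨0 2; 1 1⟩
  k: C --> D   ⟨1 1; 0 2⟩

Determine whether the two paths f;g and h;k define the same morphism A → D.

Answer: DOES NOT COMMUTE

Derivation:
Path 1 = f;g:
  e0=[1,0] f-->[2,2] g-->[0,2]
  e1=[0,1] f-->[1,2] g-->[2,2]
  ⟦path⟧₁ = ⟨0 2; 2 2⟩
Path 2 = h;k:
  e0=[1,0] h-->[0,1] k-->[1,2]
  e1=[0,1] h-->[2,1] k-->[0,2]
  ⟦path⟧₂ = ⟨1 0; 2 2⟩
Equal? distinct morphisms ✗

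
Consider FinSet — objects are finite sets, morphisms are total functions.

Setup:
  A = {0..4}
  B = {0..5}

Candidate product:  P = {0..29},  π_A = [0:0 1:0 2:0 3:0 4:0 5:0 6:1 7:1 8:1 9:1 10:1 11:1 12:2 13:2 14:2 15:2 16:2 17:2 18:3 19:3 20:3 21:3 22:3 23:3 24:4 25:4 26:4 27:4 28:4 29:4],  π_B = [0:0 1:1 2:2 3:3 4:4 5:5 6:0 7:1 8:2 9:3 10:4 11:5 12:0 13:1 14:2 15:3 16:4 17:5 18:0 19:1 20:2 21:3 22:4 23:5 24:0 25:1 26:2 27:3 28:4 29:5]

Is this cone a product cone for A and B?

Answer: VALID PRODUCT

Work:
|A|·|B| = 5·6 = 30;  |P| = 30
Check the pairing map k ↦ (π_A(k), π_B(k)):
  0 : (0,0)
  1 : (0,1)
  2 : (0,2)
  3 : (0,3)
  4 : (0,4)
  5 : (0,5)
  6 : (1,0)
  7 : (1,1)
  8 : (1,2)
  9 : (1,3)
  10 : (1,4)
  11 : (1,5)
  12 : (2,0)
  13 : (2,1)
  14 : (2,2)
  15 : (2,3)
  16 : (2,4)
  17 : (2,5)
  18 : (3,0)
  19 : (3,1)
  20 : (3,2)
  21 : (3,3)
  22 : (3,4)
  23 : (3,5)
  24 : (4,0)
  25 : (4,1)
  26 : (4,2)
  27 : (4,3)
  28 : (4,4)
  29 : (4,5)
distinct pairs in image: 30 / 30 needed
  → bijection onto A×B; projections well-typed.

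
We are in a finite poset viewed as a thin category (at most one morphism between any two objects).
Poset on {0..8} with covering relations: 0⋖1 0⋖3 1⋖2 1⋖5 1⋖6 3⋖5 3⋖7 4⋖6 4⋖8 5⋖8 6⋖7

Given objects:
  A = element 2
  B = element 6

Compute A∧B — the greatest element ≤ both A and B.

Common predecessors of 2,6: {0,1}
  0 <= 1
  1 <= 1
glb = 1

Answer: A∧B = 1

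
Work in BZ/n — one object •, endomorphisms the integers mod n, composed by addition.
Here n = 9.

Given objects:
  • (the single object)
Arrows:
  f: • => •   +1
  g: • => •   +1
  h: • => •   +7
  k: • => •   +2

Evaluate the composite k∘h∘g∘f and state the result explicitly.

Answer: +2

Work:
  0 +1≡1 +1≡2 +7≡0 +2≡2  (mod 9)
⟦path⟧: +2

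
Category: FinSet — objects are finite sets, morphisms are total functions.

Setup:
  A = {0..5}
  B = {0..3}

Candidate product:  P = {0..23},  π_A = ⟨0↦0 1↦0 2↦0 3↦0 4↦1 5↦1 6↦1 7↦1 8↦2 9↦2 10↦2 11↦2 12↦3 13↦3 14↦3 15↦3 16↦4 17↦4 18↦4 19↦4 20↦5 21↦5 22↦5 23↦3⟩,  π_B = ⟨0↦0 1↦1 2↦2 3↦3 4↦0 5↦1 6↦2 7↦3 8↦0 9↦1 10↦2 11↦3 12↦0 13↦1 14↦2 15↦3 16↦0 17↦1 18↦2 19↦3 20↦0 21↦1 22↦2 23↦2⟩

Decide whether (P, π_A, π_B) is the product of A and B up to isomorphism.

|A|·|B| = 6·4 = 24;  |P| = 24
Check the pairing map k ↦ (π_A(k), π_B(k)):
  0 ↦ (0,0)
  1 ↦ (0,1)
  2 ↦ (0,2)
  3 ↦ (0,3)
  4 ↦ (1,0)
  5 ↦ (1,1)
  6 ↦ (1,2)
  7 ↦ (1,3)
  8 ↦ (2,0)
  9 ↦ (2,1)
  10 ↦ (2,2)
  11 ↦ (2,3)
  12 ↦ (3,0)
  13 ↦ (3,1)
  14 ↦ (3,2)
  15 ↦ (3,3)
  16 ↦ (4,0)
  17 ↦ (4,1)
  18 ↦ (4,2)
  19 ↦ (4,3)
  20 ↦ (5,0)
  21 ↦ (5,1)
  22 ↦ (5,2)
  23 ↦ (3,2)  ✗ repeats pair of k=14
distinct pairs in image: 23 / 24 needed
  → (3,2) hit at k=14 and k=23

Answer: NOT A VALID PRODUCT — duplicate pair at indices 14,23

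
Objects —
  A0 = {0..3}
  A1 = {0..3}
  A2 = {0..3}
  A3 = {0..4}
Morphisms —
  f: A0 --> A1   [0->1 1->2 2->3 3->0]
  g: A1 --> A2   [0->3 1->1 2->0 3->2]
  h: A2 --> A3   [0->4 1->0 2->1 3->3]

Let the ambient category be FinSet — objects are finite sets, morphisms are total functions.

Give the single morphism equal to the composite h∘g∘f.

  0 f-->1 g-->1 h-->0
  1 f-->2 g-->0 h-->4
  2 f-->3 g-->2 h-->1
  3 f-->0 g-->3 h-->3
composite: [0->0 1->4 2->1 3->3]

Answer: [0->0 1->4 2->1 3->3]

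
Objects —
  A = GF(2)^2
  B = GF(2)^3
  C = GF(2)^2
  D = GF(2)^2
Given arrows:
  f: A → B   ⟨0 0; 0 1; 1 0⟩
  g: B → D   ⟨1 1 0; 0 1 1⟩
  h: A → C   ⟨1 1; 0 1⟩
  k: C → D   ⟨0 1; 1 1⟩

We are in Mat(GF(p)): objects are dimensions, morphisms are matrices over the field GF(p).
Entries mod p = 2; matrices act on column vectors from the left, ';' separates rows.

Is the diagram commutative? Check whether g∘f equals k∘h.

Answer: DOES NOT COMMUTE

Trace:
Path 1 = f;g:
  e0=⟨1,0⟩ f→⟨0,0,1⟩ g→⟨0,1⟩
  e1=⟨0,1⟩ f→⟨0,1,0⟩ g→⟨1,1⟩
  result₁ = ⟨0 1; 1 1⟩
Path 2 = h;k:
  e0=⟨1,0⟩ h→⟨1,0⟩ k→⟨0,1⟩
  e1=⟨0,1⟩ h→⟨1,1⟩ k→⟨1,0⟩
  result₂ = ⟨0 1; 1 0⟩
Equal? distinct morphisms ✗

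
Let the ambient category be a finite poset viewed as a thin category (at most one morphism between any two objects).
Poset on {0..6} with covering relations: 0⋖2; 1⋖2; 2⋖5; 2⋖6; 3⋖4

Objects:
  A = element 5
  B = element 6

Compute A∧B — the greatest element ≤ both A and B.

Answer: A∧B = 2

Derivation:
Lower bounds of A=5 and B=6: {0,1,2}
  0 <= 2
  1 <= 2
  2 <= 2
glb = 2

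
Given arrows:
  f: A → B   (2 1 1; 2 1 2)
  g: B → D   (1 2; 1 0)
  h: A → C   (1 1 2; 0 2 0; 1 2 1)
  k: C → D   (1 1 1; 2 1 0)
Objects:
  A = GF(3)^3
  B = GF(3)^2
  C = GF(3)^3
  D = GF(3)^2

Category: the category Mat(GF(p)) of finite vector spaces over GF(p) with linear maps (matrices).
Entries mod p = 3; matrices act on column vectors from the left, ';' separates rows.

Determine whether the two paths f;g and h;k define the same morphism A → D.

Path 1 = f;g:
  e0=[1,0,0] f→[2,2] g→[0,2]
  e1=[0,1,0] f→[1,1] g→[0,1]
  e2=[0,0,1] f→[1,2] g→[2,1]
  ⟦path⟧₁ = (0 0 2; 2 1 1)
Path 2 = h;k:
  e0=[1,0,0] h→[1,0,1] k→[2,2]
  e1=[0,1,0] h→[1,2,2] k→[2,1]
  e2=[0,0,1] h→[2,0,1] k→[0,1]
  ⟦path⟧₂ = (2 2 0; 2 1 1)
Equal? differ; not commutative

Answer: DOES NOT COMMUTE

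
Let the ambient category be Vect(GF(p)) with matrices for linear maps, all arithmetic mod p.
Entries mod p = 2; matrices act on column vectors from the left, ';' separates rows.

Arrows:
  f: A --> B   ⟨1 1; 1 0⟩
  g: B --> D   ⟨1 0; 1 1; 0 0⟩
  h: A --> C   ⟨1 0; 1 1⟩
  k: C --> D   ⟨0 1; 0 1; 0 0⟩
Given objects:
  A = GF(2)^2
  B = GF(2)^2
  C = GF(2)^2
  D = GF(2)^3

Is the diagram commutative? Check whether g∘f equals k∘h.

1) trace f;g:
  e0=(1,0) f-->(1,1) g-->(1,0,0)
  e1=(0,1) f-->(1,0) g-->(1,1,0)
  composite₁ = ⟨1 1; 0 1; 0 0⟩
2) trace h;k:
  e0=(1,0) h-->(1,1) k-->(1,1,0)
  e1=(0,1) h-->(0,1) k-->(1,1,0)
  composite₂ = ⟨1 1; 1 1; 0 0⟩
Equal? differ; not commutative

Answer: DOES NOT COMMUTE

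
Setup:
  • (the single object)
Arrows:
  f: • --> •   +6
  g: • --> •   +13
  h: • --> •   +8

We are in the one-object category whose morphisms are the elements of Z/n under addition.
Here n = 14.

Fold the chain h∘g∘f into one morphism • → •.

  0 +6≡6 +13≡5 +8≡13  (mod 14)
result: +13

Answer: +13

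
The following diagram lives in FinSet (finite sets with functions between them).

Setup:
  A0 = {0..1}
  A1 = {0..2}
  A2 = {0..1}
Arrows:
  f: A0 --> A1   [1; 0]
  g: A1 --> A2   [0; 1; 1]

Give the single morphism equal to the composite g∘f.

Answer: [1; 0]

Derivation:
  0 f-->1 g-->1
  1 f-->0 g-->0
⟦path⟧: [1; 0]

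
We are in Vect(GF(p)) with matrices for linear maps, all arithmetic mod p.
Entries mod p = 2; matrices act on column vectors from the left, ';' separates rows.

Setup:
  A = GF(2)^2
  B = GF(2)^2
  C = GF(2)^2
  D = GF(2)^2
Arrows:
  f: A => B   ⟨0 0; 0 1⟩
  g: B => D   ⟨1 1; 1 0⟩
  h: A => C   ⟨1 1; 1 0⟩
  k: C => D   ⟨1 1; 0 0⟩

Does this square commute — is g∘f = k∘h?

Answer: COMMUTES

Trace:
Along f;g (path 1):
  e0=[1,0] f=>[0,0] g=>[0,0]
  e1=[0,1] f=>[0,1] g=>[1,0]
  composite₁ = ⟨0 1; 0 0⟩
Along h;k (path 2):
  e0=[1,0] h=>[1,1] k=>[0,0]
  e1=[0,1] h=>[1,0] k=>[1,0]
  composite₂ = ⟨0 1; 0 0⟩
Equal? same morphism ✓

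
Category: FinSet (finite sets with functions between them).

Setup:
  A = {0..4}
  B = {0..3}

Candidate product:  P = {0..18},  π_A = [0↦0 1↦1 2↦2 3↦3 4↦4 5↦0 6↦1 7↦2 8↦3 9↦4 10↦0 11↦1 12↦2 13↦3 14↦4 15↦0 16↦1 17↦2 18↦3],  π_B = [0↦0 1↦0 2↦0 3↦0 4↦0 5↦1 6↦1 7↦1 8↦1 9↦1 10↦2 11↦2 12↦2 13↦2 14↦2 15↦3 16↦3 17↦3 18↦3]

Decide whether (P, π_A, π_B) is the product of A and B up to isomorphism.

|A|·|B| = 5·4 = 20;  |P| = 19
  → cardinalities differ; no bijection possible.

Answer: NOT A VALID PRODUCT — |P|=19 ≠ |A|·|B|=20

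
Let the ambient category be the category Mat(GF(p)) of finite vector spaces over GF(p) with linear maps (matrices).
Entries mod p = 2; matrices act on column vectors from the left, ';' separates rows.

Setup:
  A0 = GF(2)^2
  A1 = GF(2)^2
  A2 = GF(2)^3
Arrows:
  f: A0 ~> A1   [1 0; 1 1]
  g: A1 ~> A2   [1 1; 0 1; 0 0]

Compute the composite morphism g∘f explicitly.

Answer: [0 1; 1 1; 0 0]

Trace:
  e0=(1,0) f~>(1,1) g~>(0,1,0)
  e1=(0,1) f~>(0,1) g~>(1,1,0)
result: [0 1; 1 1; 0 0]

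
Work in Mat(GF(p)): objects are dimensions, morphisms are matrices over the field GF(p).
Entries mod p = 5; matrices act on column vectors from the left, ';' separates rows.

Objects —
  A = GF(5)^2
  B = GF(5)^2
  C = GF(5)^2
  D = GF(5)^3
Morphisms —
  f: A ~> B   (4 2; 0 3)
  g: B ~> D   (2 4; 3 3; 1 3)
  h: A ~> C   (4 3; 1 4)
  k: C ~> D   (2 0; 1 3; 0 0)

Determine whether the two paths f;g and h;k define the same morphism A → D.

Answer: DOES NOT COMMUTE

Work:
1) trace f;g:
  e0=[1,0] f~>[4,0] g~>[3,2,4]
  e1=[0,1] f~>[2,3] g~>[1,0,1]
  composite₁ = (3 1; 2 0; 4 1)
2) trace h;k:
  e0=[1,0] h~>[4,1] k~>[3,2,0]
  e1=[0,1] h~>[3,4] k~>[1,0,0]
  composite₂ = (3 1; 2 0; 0 0)
Equal? differ; not commutative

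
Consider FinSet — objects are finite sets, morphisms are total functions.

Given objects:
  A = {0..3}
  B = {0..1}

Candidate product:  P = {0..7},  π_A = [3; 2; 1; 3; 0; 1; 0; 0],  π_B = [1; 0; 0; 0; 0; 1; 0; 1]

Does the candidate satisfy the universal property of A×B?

|A|·|B| = 4·2 = 8;  |P| = 8
Check the pairing map k ↦ (π_A(k), π_B(k)):
  0 -> (3,1)
  1 -> (2,0)
  2 -> (1,0)
  3 -> (3,0)
  4 -> (0,0)
  5 -> (1,1)
  6 -> (0,0)  ✗ repeats pair of k=4
  7 -> (0,1)
distinct pairs in image: 7 / 8 needed
  → (0,0) hit at k=4 and k=6

Answer: NOT A VALID PRODUCT — duplicate pair at indices 4,6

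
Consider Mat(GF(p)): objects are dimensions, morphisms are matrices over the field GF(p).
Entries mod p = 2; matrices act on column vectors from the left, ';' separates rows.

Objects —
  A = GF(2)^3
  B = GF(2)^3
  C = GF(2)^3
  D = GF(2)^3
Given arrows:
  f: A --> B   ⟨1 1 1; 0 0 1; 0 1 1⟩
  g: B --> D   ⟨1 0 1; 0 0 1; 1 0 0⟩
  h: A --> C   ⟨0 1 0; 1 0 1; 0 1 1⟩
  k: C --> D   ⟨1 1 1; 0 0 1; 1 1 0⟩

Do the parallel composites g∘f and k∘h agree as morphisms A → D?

Path 1 = f;g:
  e0=⟨1,0,0⟩ f-->⟨1,0,0⟩ g-->⟨1,0,1⟩
  e1=⟨0,1,0⟩ f-->⟨1,0,1⟩ g-->⟨0,1,1⟩
  e2=⟨0,0,1⟩ f-->⟨1,1,1⟩ g-->⟨0,1,1⟩
  composite₁ = ⟨1 0 0; 0 1 1; 1 1 1⟩
Path 2 = h;k:
  e0=⟨1,0,0⟩ h-->⟨0,1,0⟩ k-->⟨1,0,1⟩
  e1=⟨0,1,0⟩ h-->⟨1,0,1⟩ k-->⟨0,1,1⟩
  e2=⟨0,0,1⟩ h-->⟨0,1,1⟩ k-->⟨0,1,1⟩
  composite₂ = ⟨1 0 0; 0 1 1; 1 1 1⟩
Equal? same morphism ✓

Answer: COMMUTES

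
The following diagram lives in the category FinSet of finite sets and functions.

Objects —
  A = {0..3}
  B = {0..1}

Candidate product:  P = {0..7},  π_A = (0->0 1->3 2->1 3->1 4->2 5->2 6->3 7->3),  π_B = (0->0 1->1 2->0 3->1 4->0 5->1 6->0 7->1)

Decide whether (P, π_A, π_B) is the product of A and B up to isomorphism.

Answer: NOT A VALID PRODUCT — duplicate pair at indices 7,1

Trace:
|A|·|B| = 4·2 = 8;  |P| = 8
Check the pairing map k ↦ (π_A(k), π_B(k)):
  0 -> (0,0)
  1 -> (3,1)
  2 -> (1,0)
  3 -> (1,1)
  4 -> (2,0)
  5 -> (2,1)
  6 -> (3,0)
  7 -> (3,1)  ✗ repeats pair of k=1
distinct pairs in image: 7 / 8 needed
  → (3,1) hit at k=1 and k=7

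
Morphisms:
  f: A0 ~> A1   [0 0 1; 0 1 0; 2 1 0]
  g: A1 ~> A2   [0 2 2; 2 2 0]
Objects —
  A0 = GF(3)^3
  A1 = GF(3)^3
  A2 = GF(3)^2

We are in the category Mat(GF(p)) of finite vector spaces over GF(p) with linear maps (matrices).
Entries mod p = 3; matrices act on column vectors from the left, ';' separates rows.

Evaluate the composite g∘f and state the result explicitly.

Answer: [1 1 0; 0 2 2]

Derivation:
  e0=(1,0,0) f~>(0,0,2) g~>(1,0)
  e1=(0,1,0) f~>(0,1,1) g~>(1,2)
  e2=(0,0,1) f~>(1,0,0) g~>(0,2)
composite: [1 1 0; 0 2 2]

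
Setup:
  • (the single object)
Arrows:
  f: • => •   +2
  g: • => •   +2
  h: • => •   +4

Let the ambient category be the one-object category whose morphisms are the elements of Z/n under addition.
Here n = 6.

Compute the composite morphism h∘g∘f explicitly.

Answer: +2

Trace:
  0 +2≡2 +2≡4 +4≡2  (mod 6)
result: +2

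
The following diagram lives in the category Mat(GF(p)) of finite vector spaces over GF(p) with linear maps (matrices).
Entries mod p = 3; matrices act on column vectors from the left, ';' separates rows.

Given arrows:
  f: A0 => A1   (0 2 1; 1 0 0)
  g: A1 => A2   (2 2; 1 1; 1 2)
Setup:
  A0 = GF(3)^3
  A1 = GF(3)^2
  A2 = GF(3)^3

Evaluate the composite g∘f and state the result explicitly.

  e0=(1,0,0) f=>(0,1) g=>(2,1,2)
  e1=(0,1,0) f=>(2,0) g=>(1,2,2)
  e2=(0,0,1) f=>(1,0) g=>(2,1,1)
⟦path⟧: (2 1 2; 1 2 1; 2 2 1)

Answer: (2 1 2; 1 2 1; 2 2 1)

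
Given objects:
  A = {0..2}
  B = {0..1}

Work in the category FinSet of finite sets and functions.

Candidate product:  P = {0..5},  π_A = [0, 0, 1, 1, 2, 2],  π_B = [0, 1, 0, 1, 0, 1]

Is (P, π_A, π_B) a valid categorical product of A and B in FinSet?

Answer: VALID PRODUCT

Derivation:
|A|·|B| = 3·2 = 6;  |P| = 6
Check the pairing map k ↦ (π_A(k), π_B(k)):
  0 ↦ (0,0)
  1 ↦ (0,1)
  2 ↦ (1,0)
  3 ↦ (1,1)
  4 ↦ (2,0)
  5 ↦ (2,1)
distinct pairs in image: 6 / 6 needed
  → bijection onto A×B; projections well-typed.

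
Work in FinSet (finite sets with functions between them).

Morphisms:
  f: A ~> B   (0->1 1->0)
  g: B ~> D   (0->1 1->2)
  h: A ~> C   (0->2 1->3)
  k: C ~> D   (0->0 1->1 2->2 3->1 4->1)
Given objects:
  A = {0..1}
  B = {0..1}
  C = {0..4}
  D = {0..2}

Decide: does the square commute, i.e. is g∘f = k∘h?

Along f;g (path 1):
  0 f~>1 g~>2
  1 f~>0 g~>1
  ⟦path⟧₁ = (0->2 1->1)
Along h;k (path 2):
  0 h~>2 k~>2
  1 h~>3 k~>1
  ⟦path⟧₂ = (0->2 1->1)
Equal? equal; square commutes

Answer: COMMUTES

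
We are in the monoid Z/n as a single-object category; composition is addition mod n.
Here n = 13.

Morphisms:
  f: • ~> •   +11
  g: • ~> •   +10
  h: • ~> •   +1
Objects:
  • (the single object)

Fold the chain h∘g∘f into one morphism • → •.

Answer: +9

Derivation:
  0 +11≡11 +10≡8 +1≡9  (mod 13)
composite: +9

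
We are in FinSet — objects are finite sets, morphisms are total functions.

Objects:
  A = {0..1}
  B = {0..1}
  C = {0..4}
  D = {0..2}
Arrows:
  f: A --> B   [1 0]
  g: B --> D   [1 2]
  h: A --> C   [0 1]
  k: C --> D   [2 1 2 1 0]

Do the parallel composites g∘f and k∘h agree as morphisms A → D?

1) trace f;g:
  0 f-->1 g-->2
  1 f-->0 g-->1
  composite₁ = [2 1]
2) trace h;k:
  0 h-->0 k-->2
  1 h-->1 k-->1
  composite₂ = [2 1]
Equal? same morphism ✓

Answer: COMMUTES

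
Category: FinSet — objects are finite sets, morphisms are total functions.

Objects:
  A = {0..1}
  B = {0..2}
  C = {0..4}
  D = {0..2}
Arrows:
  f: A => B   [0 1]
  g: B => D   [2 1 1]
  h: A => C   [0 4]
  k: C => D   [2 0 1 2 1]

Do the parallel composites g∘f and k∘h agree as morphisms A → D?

Answer: COMMUTES

Derivation:
Path 1 = f;g:
  0 f=>0 g=>2
  1 f=>1 g=>1
  result₁ = [2 1]
Path 2 = h;k:
  0 h=>0 k=>2
  1 h=>4 k=>1
  result₂ = [2 1]
Equal? YES — commutes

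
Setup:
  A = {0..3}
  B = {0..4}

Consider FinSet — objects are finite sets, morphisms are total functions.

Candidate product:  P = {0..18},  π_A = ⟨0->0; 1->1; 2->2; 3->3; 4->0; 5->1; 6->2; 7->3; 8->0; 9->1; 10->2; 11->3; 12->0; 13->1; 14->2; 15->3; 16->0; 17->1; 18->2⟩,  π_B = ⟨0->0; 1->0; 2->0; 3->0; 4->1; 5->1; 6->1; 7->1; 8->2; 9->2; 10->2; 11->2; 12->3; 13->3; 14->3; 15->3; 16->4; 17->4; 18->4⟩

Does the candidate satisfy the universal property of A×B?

|A|·|B| = 4·5 = 20;  |P| = 19
  → cardinalities differ; no bijection possible.

Answer: NOT A VALID PRODUCT — |P|=19 ≠ |A|·|B|=20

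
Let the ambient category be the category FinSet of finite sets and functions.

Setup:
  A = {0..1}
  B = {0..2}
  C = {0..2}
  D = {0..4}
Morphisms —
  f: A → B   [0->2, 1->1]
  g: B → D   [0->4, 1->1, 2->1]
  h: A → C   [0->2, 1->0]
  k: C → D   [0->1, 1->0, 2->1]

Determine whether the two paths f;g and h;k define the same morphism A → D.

Answer: COMMUTES

Trace:
Along f;g (path 1):
  0 f→2 g→1
  1 f→1 g→1
  ⟦path⟧₁ = [0->1, 1->1]
Along h;k (path 2):
  0 h→2 k→1
  1 h→0 k→1
  ⟦path⟧₂ = [0->1, 1->1]
Equal? YES — commutes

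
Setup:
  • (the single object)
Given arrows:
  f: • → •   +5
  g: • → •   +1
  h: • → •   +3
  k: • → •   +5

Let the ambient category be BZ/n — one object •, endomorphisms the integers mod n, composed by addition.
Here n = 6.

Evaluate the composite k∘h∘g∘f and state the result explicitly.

  0 +5≡5 +1≡0 +3≡3 +5≡2  (mod 6)
result: +2

Answer: +2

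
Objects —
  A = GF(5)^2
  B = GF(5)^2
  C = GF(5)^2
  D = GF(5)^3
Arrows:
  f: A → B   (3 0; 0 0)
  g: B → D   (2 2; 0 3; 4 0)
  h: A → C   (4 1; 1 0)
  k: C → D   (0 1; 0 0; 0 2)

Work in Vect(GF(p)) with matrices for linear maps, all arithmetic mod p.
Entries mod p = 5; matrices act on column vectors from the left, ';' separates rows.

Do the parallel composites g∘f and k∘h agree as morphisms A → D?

1) trace f;g:
  e0=[1,0] f→[3,0] g→[1,0,2]
  e1=[0,1] f→[0,0] g→[0,0,0]
  result₁ = (1 0; 0 0; 2 0)
2) trace h;k:
  e0=[1,0] h→[4,1] k→[1,0,2]
  e1=[0,1] h→[1,0] k→[0,0,0]
  result₂ = (1 0; 0 0; 2 0)
Equal? YES — commutes

Answer: COMMUTES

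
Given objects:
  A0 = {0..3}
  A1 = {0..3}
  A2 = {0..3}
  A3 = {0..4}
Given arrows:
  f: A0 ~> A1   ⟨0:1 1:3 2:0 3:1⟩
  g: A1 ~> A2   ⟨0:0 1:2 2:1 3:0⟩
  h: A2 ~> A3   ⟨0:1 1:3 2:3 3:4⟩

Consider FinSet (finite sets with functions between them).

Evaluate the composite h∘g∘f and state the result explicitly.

Answer: ⟨0:3 1:1 2:1 3:3⟩

Derivation:
  0 f~>1 g~>2 h~>3
  1 f~>3 g~>0 h~>1
  2 f~>0 g~>0 h~>1
  3 f~>1 g~>2 h~>3
⟦path⟧: ⟨0:3 1:1 2:1 3:3⟩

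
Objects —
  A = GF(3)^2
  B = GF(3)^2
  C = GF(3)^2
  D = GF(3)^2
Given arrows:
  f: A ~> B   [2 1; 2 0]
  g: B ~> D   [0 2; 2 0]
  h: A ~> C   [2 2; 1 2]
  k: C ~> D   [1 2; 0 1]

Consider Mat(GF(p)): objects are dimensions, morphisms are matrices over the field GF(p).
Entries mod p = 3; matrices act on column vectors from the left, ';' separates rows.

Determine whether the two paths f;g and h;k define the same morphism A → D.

Path 1 = f;g:
  e0=⟨1,0⟩ f~>⟨2,2⟩ g~>⟨1,1⟩
  e1=⟨0,1⟩ f~>⟨1,0⟩ g~>⟨0,2⟩
  ⟦path⟧₁ = [1 0; 1 2]
Path 2 = h;k:
  e0=⟨1,0⟩ h~>⟨2,1⟩ k~>⟨1,1⟩
  e1=⟨0,1⟩ h~>⟨2,2⟩ k~>⟨0,2⟩
  ⟦path⟧₂ = [1 0; 1 2]
Equal? same morphism ✓

Answer: COMMUTES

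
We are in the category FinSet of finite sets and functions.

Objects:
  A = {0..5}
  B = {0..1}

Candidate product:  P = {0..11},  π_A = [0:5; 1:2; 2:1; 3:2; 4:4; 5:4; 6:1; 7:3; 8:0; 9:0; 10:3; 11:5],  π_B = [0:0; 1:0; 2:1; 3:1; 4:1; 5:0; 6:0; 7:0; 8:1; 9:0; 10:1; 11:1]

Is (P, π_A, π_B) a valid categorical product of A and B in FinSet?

|A|·|B| = 6·2 = 12;  |P| = 12
Check the pairing map k ↦ (π_A(k), π_B(k)):
  0 : (5,0)
  1 : (2,0)
  2 : (1,1)
  3 : (2,1)
  4 : (4,1)
  5 : (4,0)
  6 : (1,0)
  7 : (3,0)
  8 : (0,1)
  9 : (0,0)
  10 : (3,1)
  11 : (5,1)
distinct pairs in image: 12 / 12 needed
  → bijection onto A×B; projections well-typed.

Answer: VALID PRODUCT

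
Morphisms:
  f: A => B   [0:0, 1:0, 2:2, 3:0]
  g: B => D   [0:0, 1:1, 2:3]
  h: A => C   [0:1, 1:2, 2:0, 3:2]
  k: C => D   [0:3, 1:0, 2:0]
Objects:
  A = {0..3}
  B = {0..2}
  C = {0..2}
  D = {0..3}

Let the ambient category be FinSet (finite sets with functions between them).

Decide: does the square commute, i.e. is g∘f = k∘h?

1) trace f;g:
  0 f=>0 g=>0
  1 f=>0 g=>0
  2 f=>2 g=>3
  3 f=>0 g=>0
  result₁ = [0:0, 1:0, 2:3, 3:0]
2) trace h;k:
  0 h=>1 k=>0
  1 h=>2 k=>0
  2 h=>0 k=>3
  3 h=>2 k=>0
  result₂ = [0:0, 1:0, 2:3, 3:0]
Equal? equal; square commutes

Answer: COMMUTES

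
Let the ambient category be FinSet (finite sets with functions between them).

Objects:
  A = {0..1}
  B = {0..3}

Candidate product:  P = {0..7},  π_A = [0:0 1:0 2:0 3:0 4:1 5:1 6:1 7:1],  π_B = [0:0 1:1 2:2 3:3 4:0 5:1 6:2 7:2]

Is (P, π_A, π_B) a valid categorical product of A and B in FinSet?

|A|·|B| = 2·4 = 8;  |P| = 8
Check the pairing map k ↦ (π_A(k), π_B(k)):
  0 : (0,0)
  1 : (0,1)
  2 : (0,2)
  3 : (0,3)
  4 : (1,0)
  5 : (1,1)
  6 : (1,2)
  7 : (1,2)  ✗ repeats pair of k=6
distinct pairs in image: 7 / 8 needed
  → (1,2) hit at k=6 and k=7

Answer: NOT A VALID PRODUCT — duplicate pair at indices 6,7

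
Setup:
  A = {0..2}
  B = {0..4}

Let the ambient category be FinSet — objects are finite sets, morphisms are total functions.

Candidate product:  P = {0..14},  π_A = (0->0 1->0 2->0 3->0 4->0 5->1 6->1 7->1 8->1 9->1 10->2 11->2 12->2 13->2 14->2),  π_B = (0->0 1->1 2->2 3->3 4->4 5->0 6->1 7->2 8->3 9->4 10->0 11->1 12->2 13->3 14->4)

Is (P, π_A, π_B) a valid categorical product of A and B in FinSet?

Answer: VALID PRODUCT

Derivation:
|A|·|B| = 3·5 = 15;  |P| = 15
Check the pairing map k ↦ (π_A(k), π_B(k)):
  0 -> (0,0)
  1 -> (0,1)
  2 -> (0,2)
  3 -> (0,3)
  4 -> (0,4)
  5 -> (1,0)
  6 -> (1,1)
  7 -> (1,2)
  8 -> (1,3)
  9 -> (1,4)
  10 -> (2,0)
  11 -> (2,1)
  12 -> (2,2)
  13 -> (2,3)
  14 -> (2,4)
distinct pairs in image: 15 / 15 needed
  → bijection onto A×B; projections well-typed.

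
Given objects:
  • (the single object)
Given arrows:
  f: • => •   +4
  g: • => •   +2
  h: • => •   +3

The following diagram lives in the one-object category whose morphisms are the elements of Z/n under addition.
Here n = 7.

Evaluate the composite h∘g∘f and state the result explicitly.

Answer: +2

Work:
  0 +4≡4 +2≡6 +3≡2  (mod 7)
result: +2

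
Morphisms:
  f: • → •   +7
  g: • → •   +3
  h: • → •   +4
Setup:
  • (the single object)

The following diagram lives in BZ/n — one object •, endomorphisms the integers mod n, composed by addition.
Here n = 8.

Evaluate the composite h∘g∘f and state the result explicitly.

  0 +7≡7 +3≡2 +4≡6  (mod 8)
result: +6

Answer: +6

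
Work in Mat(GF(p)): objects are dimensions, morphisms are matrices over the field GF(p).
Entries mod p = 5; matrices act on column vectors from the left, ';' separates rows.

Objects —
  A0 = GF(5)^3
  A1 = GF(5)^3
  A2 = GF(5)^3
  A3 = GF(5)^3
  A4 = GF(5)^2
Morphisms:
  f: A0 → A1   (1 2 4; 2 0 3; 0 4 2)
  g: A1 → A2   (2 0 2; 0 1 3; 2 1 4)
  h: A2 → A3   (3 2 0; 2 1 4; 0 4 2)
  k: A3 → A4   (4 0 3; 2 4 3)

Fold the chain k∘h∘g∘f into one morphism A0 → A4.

Answer: (3 4 3; 1 3 1)

Work:
  e0=⟨1,0,0⟩ f→⟨1,2,0⟩ g→⟨2,2,4⟩ h→⟨0,2,1⟩ k→⟨3,1⟩
  e1=⟨0,1,0⟩ f→⟨2,0,4⟩ g→⟨2,2,0⟩ h→⟨0,1,3⟩ k→⟨4,3⟩
  e2=⟨0,0,1⟩ f→⟨4,3,2⟩ g→⟨2,4,4⟩ h→⟨4,4,4⟩ k→⟨3,1⟩
⟦path⟧: (3 4 3; 1 3 1)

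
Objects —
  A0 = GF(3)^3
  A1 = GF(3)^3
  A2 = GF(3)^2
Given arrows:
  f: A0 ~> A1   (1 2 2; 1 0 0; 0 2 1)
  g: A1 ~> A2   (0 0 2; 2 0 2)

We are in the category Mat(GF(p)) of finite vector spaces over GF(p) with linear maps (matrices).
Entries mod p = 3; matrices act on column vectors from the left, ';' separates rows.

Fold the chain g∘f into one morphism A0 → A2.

  e0=[1,0,0] f~>[1,1,0] g~>[0,2]
  e1=[0,1,0] f~>[2,0,2] g~>[1,2]
  e2=[0,0,1] f~>[2,0,1] g~>[2,0]
⟦path⟧: (0 1 2; 2 2 0)

Answer: (0 1 2; 2 2 0)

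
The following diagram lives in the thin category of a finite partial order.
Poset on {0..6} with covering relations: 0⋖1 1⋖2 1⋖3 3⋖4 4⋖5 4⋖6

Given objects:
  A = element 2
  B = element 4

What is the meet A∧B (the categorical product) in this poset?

Answer: A∧B = 1

Trace:
Common predecessors of 2,4: {0,1}
  0 <= 1
  1 <= 1
glb = 1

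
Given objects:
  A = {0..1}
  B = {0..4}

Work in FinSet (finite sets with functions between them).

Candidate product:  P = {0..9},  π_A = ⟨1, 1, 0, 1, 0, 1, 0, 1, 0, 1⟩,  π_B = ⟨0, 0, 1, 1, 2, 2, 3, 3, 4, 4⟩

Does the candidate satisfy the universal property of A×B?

Answer: NOT A VALID PRODUCT — duplicate pair at indices 1,0

Trace:
|A|·|B| = 2·5 = 10;  |P| = 10
Check the pairing map k ↦ (π_A(k), π_B(k)):
  0 -> (1,0)
  1 -> (1,0)  ✗ repeats pair of k=0
  2 -> (0,1)
  3 -> (1,1)
  4 -> (0,2)
  5 -> (1,2)
  6 -> (0,3)
  7 -> (1,3)
  8 -> (0,4)
  9 -> (1,4)
distinct pairs in image: 9 / 10 needed
  → (1,0) hit at k=0 and k=1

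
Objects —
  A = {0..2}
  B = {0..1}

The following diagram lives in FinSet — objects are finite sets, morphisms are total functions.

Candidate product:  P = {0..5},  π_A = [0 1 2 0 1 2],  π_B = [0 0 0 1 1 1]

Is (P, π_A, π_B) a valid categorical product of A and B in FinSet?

Answer: VALID PRODUCT

Work:
|A|·|B| = 3·2 = 6;  |P| = 6
Check the pairing map k ↦ (π_A(k), π_B(k)):
  0 ↦ (0,0)
  1 ↦ (1,0)
  2 ↦ (2,0)
  3 ↦ (0,1)
  4 ↦ (1,1)
  5 ↦ (2,1)
distinct pairs in image: 6 / 6 needed
  → bijection onto A×B; projections well-typed.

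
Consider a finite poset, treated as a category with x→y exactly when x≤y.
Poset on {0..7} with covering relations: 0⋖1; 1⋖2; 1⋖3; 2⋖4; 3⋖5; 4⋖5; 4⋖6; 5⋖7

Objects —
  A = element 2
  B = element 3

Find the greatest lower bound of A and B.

Answer: A∧B = 1

Work:
Common predecessors of 2,3: {0,1}
  0 <= 1
  1 <= 1
glb = 1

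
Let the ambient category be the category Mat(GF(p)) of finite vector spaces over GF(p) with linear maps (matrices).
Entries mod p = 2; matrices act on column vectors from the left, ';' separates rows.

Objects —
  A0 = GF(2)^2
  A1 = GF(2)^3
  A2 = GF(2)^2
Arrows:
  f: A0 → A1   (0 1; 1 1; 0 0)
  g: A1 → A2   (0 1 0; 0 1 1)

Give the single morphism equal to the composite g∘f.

Answer: (1 1; 1 1)

Derivation:
  e0=⟨1,0⟩ f→⟨0,1,0⟩ g→⟨1,1⟩
  e1=⟨0,1⟩ f→⟨1,1,0⟩ g→⟨1,1⟩
⟦path⟧: (1 1; 1 1)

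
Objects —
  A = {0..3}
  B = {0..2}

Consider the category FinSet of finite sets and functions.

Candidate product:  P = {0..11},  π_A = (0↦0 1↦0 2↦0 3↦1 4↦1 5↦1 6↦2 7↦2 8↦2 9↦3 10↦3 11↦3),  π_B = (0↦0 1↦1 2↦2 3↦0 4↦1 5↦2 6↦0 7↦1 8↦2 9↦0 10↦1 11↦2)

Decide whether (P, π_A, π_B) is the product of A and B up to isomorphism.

Answer: VALID PRODUCT

Work:
|A|·|B| = 4·3 = 12;  |P| = 12
Check the pairing map k ↦ (π_A(k), π_B(k)):
  0 ↦ (0,0)
  1 ↦ (0,1)
  2 ↦ (0,2)
  3 ↦ (1,0)
  4 ↦ (1,1)
  5 ↦ (1,2)
  6 ↦ (2,0)
  7 ↦ (2,1)
  8 ↦ (2,2)
  9 ↦ (3,0)
  10 ↦ (3,1)
  11 ↦ (3,2)
distinct pairs in image: 12 / 12 needed
  → bijection onto A×B; projections well-typed.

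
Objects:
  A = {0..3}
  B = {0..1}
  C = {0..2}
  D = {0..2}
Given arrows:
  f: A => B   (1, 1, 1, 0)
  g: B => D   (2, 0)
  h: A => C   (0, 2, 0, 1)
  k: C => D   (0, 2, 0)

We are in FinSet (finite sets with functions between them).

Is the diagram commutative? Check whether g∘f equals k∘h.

1) trace f;g:
  0 f=>1 g=>0
  1 f=>1 g=>0
  2 f=>1 g=>0
  3 f=>0 g=>2
  composite₁ = (0, 0, 0, 2)
2) trace h;k:
  0 h=>0 k=>0
  1 h=>2 k=>0
  2 h=>0 k=>0
  3 h=>1 k=>2
  composite₂ = (0, 0, 0, 2)
Equal? same morphism ✓

Answer: COMMUTES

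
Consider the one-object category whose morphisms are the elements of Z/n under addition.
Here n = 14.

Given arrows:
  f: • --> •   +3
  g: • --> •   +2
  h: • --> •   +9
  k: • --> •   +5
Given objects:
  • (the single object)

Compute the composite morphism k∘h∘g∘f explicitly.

Answer: +5

Trace:
  0 +3≡3 +2≡5 +9≡0 +5≡5  (mod 14)
composite: +5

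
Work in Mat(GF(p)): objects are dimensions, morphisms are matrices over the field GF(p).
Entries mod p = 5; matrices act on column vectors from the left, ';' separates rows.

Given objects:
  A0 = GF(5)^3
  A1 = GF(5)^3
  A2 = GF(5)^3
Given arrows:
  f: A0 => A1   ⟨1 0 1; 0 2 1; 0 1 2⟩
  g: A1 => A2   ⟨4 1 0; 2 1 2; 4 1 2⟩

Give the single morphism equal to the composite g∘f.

  e0=[1,0,0] f=>[1,0,0] g=>[4,2,4]
  e1=[0,1,0] f=>[0,2,1] g=>[2,4,4]
  e2=[0,0,1] f=>[1,1,2] g=>[0,2,4]
result: ⟨4 2 0; 2 4 2; 4 4 4⟩

Answer: ⟨4 2 0; 2 4 2; 4 4 4⟩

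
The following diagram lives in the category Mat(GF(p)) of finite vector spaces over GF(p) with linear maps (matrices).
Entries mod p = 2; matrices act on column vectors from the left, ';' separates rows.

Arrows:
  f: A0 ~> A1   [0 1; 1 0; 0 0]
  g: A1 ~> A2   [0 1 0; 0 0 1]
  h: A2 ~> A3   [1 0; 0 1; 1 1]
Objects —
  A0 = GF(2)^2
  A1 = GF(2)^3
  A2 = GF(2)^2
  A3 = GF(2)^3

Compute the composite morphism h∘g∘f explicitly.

  e0=[1,0] f~>[0,1,0] g~>[1,0] h~>[1,0,1]
  e1=[0,1] f~>[1,0,0] g~>[0,0] h~>[0,0,0]
⟦path⟧: [1 0; 0 0; 1 0]

Answer: [1 0; 0 0; 1 0]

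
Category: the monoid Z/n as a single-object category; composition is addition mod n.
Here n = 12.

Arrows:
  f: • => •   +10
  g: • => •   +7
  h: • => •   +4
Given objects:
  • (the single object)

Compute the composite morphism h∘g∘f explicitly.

  0 +10≡10 +7≡5 +4≡9  (mod 12)
⟦path⟧: +9

Answer: +9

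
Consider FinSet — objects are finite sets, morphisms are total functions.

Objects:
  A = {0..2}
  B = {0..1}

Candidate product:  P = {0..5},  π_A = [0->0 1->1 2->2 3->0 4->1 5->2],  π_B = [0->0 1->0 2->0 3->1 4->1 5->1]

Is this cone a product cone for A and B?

Answer: VALID PRODUCT

Work:
|A|·|B| = 3·2 = 6;  |P| = 6
Check the pairing map k ↦ (π_A(k), π_B(k)):
  0 -> (0,0)
  1 -> (1,0)
  2 -> (2,0)
  3 -> (0,1)
  4 -> (1,1)
  5 -> (2,1)
distinct pairs in image: 6 / 6 needed
  → bijection onto A×B; projections well-typed.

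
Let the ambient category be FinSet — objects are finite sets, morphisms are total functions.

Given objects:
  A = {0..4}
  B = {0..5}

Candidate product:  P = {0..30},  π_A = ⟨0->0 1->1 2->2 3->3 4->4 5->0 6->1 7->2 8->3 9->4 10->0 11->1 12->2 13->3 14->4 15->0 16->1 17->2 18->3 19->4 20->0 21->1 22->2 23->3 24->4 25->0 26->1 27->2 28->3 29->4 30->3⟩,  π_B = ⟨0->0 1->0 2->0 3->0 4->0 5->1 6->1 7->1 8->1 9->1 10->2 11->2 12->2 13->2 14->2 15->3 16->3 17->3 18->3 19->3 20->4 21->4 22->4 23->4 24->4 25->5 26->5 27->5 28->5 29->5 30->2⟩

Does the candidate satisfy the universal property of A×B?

Answer: NOT A VALID PRODUCT — |P|=31 ≠ |A|·|B|=30

Trace:
|A|·|B| = 5·6 = 30;  |P| = 31
  → cardinalities differ; no bijection possible.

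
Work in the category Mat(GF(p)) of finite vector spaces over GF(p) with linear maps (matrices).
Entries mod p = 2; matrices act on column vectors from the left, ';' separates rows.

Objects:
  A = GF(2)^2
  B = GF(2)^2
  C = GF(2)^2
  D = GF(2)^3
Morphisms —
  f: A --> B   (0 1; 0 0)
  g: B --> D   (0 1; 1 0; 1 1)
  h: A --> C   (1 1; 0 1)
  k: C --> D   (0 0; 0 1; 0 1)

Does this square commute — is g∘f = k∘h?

Answer: COMMUTES

Work:
Along f;g (path 1):
  e0=⟨1,0⟩ f-->⟨0,0⟩ g-->⟨0,0,0⟩
  e1=⟨0,1⟩ f-->⟨1,0⟩ g-->⟨0,1,1⟩
  result₁ = (0 0; 0 1; 0 1)
Along h;k (path 2):
  e0=⟨1,0⟩ h-->⟨1,0⟩ k-->⟨0,0,0⟩
  e1=⟨0,1⟩ h-->⟨1,1⟩ k-->⟨0,1,1⟩
  result₂ = (0 0; 0 1; 0 1)
Equal? same morphism ✓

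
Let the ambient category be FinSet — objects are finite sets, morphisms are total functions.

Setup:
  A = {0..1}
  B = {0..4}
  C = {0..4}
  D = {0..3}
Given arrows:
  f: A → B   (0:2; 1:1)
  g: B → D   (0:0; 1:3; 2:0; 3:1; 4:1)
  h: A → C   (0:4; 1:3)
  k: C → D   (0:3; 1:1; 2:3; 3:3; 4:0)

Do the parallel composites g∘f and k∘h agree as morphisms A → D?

Along f;g (path 1):
  0 f→2 g→0
  1 f→1 g→3
  composite₁ = (0:0; 1:3)
Along h;k (path 2):
  0 h→4 k→0
  1 h→3 k→3
  composite₂ = (0:0; 1:3)
Equal? YES — commutes

Answer: COMMUTES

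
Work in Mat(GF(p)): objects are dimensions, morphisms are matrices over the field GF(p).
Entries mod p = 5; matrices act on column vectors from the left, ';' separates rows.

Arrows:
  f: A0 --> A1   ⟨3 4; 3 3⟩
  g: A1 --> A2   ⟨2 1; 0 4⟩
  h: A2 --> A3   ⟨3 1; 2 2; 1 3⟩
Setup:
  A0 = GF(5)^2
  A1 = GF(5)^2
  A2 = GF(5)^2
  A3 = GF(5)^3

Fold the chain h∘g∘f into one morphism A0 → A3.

Answer: ⟨4 0; 2 1; 0 2⟩

Work:
  e0=⟨1,0⟩ f-->⟨3,3⟩ g-->⟨4,2⟩ h-->⟨4,2,0⟩
  e1=⟨0,1⟩ f-->⟨4,3⟩ g-->⟨1,2⟩ h-->⟨0,1,2⟩
composite: ⟨4 0; 2 1; 0 2⟩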